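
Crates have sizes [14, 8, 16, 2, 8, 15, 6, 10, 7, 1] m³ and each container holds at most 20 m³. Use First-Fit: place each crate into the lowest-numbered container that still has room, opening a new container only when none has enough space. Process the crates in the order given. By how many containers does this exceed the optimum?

1

First-Fit: [14,2,1] [8,8] [16] [15] [6,10] [7] → 6 containers.
Total size 87 m³; any packing needs at least ⌈87/20⌉ = 5 containers.
An optimal packing achieves that bound: [16,2,1] [15] [14,6] [10,8] [8,7] → 5 containers.
Excess: 6 − 5 = 1.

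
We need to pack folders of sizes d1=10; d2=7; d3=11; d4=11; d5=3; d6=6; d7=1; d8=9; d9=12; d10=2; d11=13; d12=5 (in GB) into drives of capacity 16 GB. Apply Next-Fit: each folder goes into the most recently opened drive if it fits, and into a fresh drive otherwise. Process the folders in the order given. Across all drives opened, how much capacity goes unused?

38

d1 (10 GB) → drive 1 (remaining 6 GB)
d2 (7 GB) → drive 2 (remaining 9 GB)
d3 (11 GB) → drive 3 (remaining 5 GB)
d4 (11 GB) → drive 4 (remaining 5 GB)
d5 (3 GB) → drive 4 (remaining 2 GB)
d6 (6 GB) → drive 5 (remaining 10 GB)
d7 (1 GB) → drive 5 (remaining 9 GB)
d8 (9 GB) → drive 5 (remaining 0 GB)
d9 (12 GB) → drive 6 (remaining 4 GB)
d10 (2 GB) → drive 6 (remaining 2 GB)
d11 (13 GB) → drive 7 (remaining 3 GB)
d12 (5 GB) → drive 8 (remaining 11 GB)
8 drives × 16 GB = 128 GB; used 90 GB; unused 38 GB.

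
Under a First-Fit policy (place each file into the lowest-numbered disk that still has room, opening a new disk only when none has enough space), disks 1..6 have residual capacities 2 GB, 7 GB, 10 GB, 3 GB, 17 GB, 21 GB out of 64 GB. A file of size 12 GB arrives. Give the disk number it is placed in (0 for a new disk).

5

Disks with room: disk 5 (17 GB), disk 6 (21 GB).
The first with room is disk 5.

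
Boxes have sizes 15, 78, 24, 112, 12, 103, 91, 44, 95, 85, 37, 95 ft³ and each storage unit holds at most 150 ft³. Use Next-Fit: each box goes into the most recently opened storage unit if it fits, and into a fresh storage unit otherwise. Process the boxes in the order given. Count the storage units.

7

Put 15 ft³ in storage unit 1; 135 ft³ remain.
Put 78 ft³ in storage unit 1; 57 ft³ remain.
Put 24 ft³ in storage unit 1; 33 ft³ remain.
Put 112 ft³ in storage unit 2; 38 ft³ remain.
Put 12 ft³ in storage unit 2; 26 ft³ remain.
Put 103 ft³ in storage unit 3; 47 ft³ remain.
Put 91 ft³ in storage unit 4; 59 ft³ remain.
Put 44 ft³ in storage unit 4; 15 ft³ remain.
Put 95 ft³ in storage unit 5; 55 ft³ remain.
Put 85 ft³ in storage unit 6; 65 ft³ remain.
Put 37 ft³ in storage unit 6; 28 ft³ remain.
Put 95 ft³ in storage unit 7; 55 ft³ remain.
Final storage units: [15,78,24] [112,12] [103] [91,44] [95] [85,37] [95].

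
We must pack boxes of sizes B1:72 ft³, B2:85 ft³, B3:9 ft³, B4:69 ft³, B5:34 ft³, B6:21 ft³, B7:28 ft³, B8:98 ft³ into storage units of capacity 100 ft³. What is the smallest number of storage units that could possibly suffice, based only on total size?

Total size = 72 + 85 + 9 + 69 + 34 + 21 + 28 + 98 = 416 ft³.
⌈416 / 100⌉ = 5.

5 storage units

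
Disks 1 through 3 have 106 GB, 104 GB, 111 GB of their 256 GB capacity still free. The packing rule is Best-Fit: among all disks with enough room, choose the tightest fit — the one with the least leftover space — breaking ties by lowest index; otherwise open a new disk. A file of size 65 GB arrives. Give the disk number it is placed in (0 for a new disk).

2

Disks with room: disk 1 (106 GB), disk 2 (104 GB), disk 3 (111 GB).
Tightest fit is disk 2 with 104 GB free.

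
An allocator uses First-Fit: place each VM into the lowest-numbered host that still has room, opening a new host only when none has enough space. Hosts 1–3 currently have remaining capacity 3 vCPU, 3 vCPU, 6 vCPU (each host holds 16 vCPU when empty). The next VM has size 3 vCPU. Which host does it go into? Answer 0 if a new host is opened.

Hosts with room: host 1 (3 vCPU), host 2 (3 vCPU), host 3 (6 vCPU).
The first with room is host 1.

1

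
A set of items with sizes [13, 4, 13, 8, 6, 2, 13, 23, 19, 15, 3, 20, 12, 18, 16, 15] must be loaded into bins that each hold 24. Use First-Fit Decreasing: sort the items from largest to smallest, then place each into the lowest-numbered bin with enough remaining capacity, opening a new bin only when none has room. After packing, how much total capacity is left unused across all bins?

Sorted descending: 23, 20, 19, 18, 16, 15, 15, 13, 13, 13, 12, 8, 6, 4, 3, 2.
Put 23 in bin 1; 1 remain.
Put 20 in bin 2; 4 remain.
Put 19 in bin 3; 5 remain.
Put 18 in bin 4; 6 remain.
Put 16 in bin 5; 8 remain.
Put 15 in bin 6; 9 remain.
Put 15 in bin 7; 9 remain.
Put 13 in bin 8; 11 remain.
Put 13 in bin 9; 11 remain.
Put 13 in bin 10; 11 remain.
Put 12 in bin 11; 12 remain.
Put 8 in bin 5; 0 remain.
Put 6 in bin 4; 0 remain.
Put 4 in bin 2; 0 remain.
Put 3 in bin 3; 2 remain.
Put 2 in bin 3; 0 remain.
11 bins × 24 = 264; used 200; unused 64.

64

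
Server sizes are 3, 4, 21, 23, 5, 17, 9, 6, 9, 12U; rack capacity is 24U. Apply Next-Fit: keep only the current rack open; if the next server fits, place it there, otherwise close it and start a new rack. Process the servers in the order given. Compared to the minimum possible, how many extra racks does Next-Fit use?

1

Next-Fit: [3,4] [21] [23] [5,17] [9,6,9] [12] → 6 racks.
Total size 109U; any packing needs at least ⌈109/24⌉ = 5 racks.
An optimal packing achieves that bound: [23] [21,3] [17,6] [12,9] [9,5,4] → 5 racks.
Excess: 6 − 5 = 1.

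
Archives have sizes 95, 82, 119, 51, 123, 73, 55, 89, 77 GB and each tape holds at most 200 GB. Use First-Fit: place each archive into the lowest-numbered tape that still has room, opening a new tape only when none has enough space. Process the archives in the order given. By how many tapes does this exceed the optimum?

First-Fit: [95,82] [119,51] [123,73] [55,89] [77] → 5 tapes.
Total size 764 GB; any packing needs at least ⌈764/200⌉ = 4 tapes.
An optimal packing achieves that bound: [123,77] [119,73] [95,89] [82,55,51] → 4 tapes.
Excess: 5 − 4 = 1.

1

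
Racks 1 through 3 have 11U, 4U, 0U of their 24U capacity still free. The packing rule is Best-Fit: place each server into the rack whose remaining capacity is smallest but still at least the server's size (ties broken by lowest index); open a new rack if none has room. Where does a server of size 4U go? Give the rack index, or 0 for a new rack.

2

Racks with room: rack 1 (11U), rack 2 (4U).
Tightest fit is rack 2 with 4U free.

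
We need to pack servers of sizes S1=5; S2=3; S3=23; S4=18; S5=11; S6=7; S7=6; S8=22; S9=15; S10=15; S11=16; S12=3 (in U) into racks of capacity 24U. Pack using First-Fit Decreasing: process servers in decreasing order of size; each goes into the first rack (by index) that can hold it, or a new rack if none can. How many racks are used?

7 racks

Sorted descending: 23, 22, 18, 16, 15, 15, 11, 7, 6, 5, 3, 3.
Put 23U in rack 1; 1U remain.
Put 22U in rack 2; 2U remain.
Put 18U in rack 3; 6U remain.
Put 16U in rack 4; 8U remain.
Put 15U in rack 5; 9U remain.
Put 15U in rack 6; 9U remain.
Put 11U in rack 7; 13U remain.
Put 7U in rack 4; 1U remain.
Put 6U in rack 3; 0U remain.
Put 5U in rack 5; 4U remain.
Put 3U in rack 5; 1U remain.
Put 3U in rack 6; 6U remain.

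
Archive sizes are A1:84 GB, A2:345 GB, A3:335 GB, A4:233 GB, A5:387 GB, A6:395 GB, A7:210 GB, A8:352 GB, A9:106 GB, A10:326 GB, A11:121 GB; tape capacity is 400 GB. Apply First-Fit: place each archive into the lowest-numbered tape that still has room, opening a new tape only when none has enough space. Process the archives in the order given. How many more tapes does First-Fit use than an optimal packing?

First-Fit: [84,233] [345] [335] [387] [395] [210,106] [352] [326] [121] → 9 tapes.
Total size 2894 GB; any packing needs at least ⌈2894/400⌉ = 8 tapes.
An optimal packing achieves that bound: [395] [387] [352] [345] [335] [326] [233,121] [210,106,84] → 8 tapes.
Excess: 9 − 8 = 1.

1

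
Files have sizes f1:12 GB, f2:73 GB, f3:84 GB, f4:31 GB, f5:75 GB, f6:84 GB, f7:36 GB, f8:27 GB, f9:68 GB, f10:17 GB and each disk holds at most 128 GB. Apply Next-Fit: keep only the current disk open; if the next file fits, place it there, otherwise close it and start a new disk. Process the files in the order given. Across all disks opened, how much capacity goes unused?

133

Put f1 (12 GB) in disk 1; 116 GB remain.
Put f2 (73 GB) in disk 1; 43 GB remain.
Put f3 (84 GB) in disk 2; 44 GB remain.
Put f4 (31 GB) in disk 2; 13 GB remain.
Put f5 (75 GB) in disk 3; 53 GB remain.
Put f6 (84 GB) in disk 4; 44 GB remain.
Put f7 (36 GB) in disk 4; 8 GB remain.
Put f8 (27 GB) in disk 5; 101 GB remain.
Put f9 (68 GB) in disk 5; 33 GB remain.
Put f10 (17 GB) in disk 5; 16 GB remain.
5 disks × 128 GB = 640 GB; used 507 GB; unused 133 GB.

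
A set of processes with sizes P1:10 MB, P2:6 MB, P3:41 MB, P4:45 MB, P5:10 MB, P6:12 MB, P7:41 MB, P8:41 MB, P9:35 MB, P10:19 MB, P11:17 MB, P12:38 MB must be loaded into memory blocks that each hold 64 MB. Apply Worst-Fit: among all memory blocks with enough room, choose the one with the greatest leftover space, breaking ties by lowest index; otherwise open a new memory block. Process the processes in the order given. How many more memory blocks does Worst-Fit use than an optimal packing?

0

Worst-Fit: [10,6,41] [45,10] [12,41] [41,17] [35,19] [38] → 6 memory blocks.
6 processes exceed 32 MB (half the capacity), and no two of those can share a memory block, so at least 6 memory blocks are needed.
So 6 is already optimal.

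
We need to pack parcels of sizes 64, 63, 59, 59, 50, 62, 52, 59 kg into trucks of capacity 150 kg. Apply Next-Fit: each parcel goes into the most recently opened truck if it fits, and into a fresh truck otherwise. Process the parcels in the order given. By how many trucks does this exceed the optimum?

0

Next-Fit: [64,63] [59,59] [50,62] [52,59] → 4 trucks.
Total size 468 kg; any packing needs at least ⌈468/150⌉ = 4 trucks.
So 4 is already optimal.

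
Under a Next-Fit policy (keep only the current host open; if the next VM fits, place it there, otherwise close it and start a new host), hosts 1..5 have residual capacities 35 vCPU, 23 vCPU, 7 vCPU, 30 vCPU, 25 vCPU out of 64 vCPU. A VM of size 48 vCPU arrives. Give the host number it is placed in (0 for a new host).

0

Next-Fit only looks at host 5, which has 25 vCPU free.
48 vCPU does not fit, so a new host is opened.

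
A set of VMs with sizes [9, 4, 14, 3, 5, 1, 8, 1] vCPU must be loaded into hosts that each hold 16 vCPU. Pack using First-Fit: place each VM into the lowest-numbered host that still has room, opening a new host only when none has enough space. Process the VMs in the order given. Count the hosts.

3

host 1: place 9 vCPU, 7 vCPU left
host 1: place 4 vCPU, 3 vCPU left
host 2: place 14 vCPU, 2 vCPU left
host 1: place 3 vCPU, 0 vCPU left
host 3: place 5 vCPU, 11 vCPU left
host 2: place 1 vCPU, 1 vCPU left
host 3: place 8 vCPU, 3 vCPU left
host 2: place 1 vCPU, 0 vCPU left
Final hosts: [9,4,3] [14,1,1] [5,8].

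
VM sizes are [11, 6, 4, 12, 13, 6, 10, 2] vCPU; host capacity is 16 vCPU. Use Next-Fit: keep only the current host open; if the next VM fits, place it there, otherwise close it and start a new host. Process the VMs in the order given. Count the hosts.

6 hosts

11 vCPU → host 1 (remaining 5 vCPU)
6 vCPU → host 2 (remaining 10 vCPU)
4 vCPU → host 2 (remaining 6 vCPU)
12 vCPU → host 3 (remaining 4 vCPU)
13 vCPU → host 4 (remaining 3 vCPU)
6 vCPU → host 5 (remaining 10 vCPU)
10 vCPU → host 5 (remaining 0 vCPU)
2 vCPU → host 6 (remaining 14 vCPU)
Final hosts: [11] [6,4] [12] [13] [6,10] [2].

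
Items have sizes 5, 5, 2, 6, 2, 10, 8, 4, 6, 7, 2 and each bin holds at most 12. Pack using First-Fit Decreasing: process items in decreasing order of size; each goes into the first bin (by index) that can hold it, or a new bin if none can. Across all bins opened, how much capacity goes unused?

3

Sorted descending: 10, 8, 7, 6, 6, 5, 5, 4, 2, 2, 2.
bin 1: place 10, 2 left
bin 2: place 8, 4 left
bin 3: place 7, 5 left
bin 4: place 6, 6 left
bin 4: place 6, 0 left
bin 3: place 5, 0 left
bin 5: place 5, 7 left
bin 2: place 4, 0 left
bin 1: place 2, 0 left
bin 5: place 2, 5 left
bin 5: place 2, 3 left
5 bins × 12 = 60; used 57; unused 3.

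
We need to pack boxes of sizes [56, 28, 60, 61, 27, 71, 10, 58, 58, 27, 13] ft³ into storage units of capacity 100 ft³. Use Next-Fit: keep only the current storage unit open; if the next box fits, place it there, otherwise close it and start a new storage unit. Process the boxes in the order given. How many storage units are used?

storage unit 1: place 56 ft³, 44 ft³ left
storage unit 1: place 28 ft³, 16 ft³ left
storage unit 2: place 60 ft³, 40 ft³ left
storage unit 3: place 61 ft³, 39 ft³ left
storage unit 3: place 27 ft³, 12 ft³ left
storage unit 4: place 71 ft³, 29 ft³ left
storage unit 4: place 10 ft³, 19 ft³ left
storage unit 5: place 58 ft³, 42 ft³ left
storage unit 6: place 58 ft³, 42 ft³ left
storage unit 6: place 27 ft³, 15 ft³ left
storage unit 6: place 13 ft³, 2 ft³ left
Final storage units: [56,28] [60] [61,27] [71,10] [58] [58,27,13].

6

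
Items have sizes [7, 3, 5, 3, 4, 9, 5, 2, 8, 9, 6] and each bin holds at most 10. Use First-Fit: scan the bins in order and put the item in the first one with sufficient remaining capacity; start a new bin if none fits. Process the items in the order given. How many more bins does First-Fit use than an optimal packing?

0

First-Fit: [7,3] [5,3,2] [4,5] [9] [8] [9] [6] → 7 bins.
Total size 61; any packing needs at least ⌈61/10⌉ = 7 bins.
So 7 is already optimal.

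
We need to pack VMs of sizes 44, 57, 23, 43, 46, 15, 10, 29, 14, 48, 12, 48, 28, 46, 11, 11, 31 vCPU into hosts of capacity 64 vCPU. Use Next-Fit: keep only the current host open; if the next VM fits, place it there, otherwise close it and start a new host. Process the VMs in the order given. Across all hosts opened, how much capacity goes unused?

Put 44 vCPU in host 1; 20 vCPU remain.
Put 57 vCPU in host 2; 7 vCPU remain.
Put 23 vCPU in host 3; 41 vCPU remain.
Put 43 vCPU in host 4; 21 vCPU remain.
Put 46 vCPU in host 5; 18 vCPU remain.
Put 15 vCPU in host 5; 3 vCPU remain.
Put 10 vCPU in host 6; 54 vCPU remain.
Put 29 vCPU in host 6; 25 vCPU remain.
Put 14 vCPU in host 6; 11 vCPU remain.
Put 48 vCPU in host 7; 16 vCPU remain.
Put 12 vCPU in host 7; 4 vCPU remain.
Put 48 vCPU in host 8; 16 vCPU remain.
Put 28 vCPU in host 9; 36 vCPU remain.
Put 46 vCPU in host 10; 18 vCPU remain.
Put 11 vCPU in host 10; 7 vCPU remain.
Put 11 vCPU in host 11; 53 vCPU remain.
Put 31 vCPU in host 11; 22 vCPU remain.
11 hosts × 64 vCPU = 704 vCPU; used 516 vCPU; unused 188 vCPU.

188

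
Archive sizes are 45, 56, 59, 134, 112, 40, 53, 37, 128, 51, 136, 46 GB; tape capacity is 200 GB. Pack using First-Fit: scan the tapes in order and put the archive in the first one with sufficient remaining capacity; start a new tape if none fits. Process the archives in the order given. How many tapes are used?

5

45 GB → tape 1 (remaining 155 GB)
56 GB → tape 1 (remaining 99 GB)
59 GB → tape 1 (remaining 40 GB)
134 GB → tape 2 (remaining 66 GB)
112 GB → tape 3 (remaining 88 GB)
40 GB → tape 1 (remaining 0 GB)
53 GB → tape 2 (remaining 13 GB)
37 GB → tape 3 (remaining 51 GB)
128 GB → tape 4 (remaining 72 GB)
51 GB → tape 3 (remaining 0 GB)
136 GB → tape 5 (remaining 64 GB)
46 GB → tape 4 (remaining 26 GB)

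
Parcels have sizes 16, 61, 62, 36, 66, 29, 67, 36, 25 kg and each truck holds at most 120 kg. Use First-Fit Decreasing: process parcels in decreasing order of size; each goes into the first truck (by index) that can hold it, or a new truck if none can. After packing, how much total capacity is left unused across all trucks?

82

Sorted descending: 67, 66, 62, 61, 36, 36, 29, 25, 16.
67 kg → truck 1 (remaining 53 kg)
66 kg → truck 2 (remaining 54 kg)
62 kg → truck 3 (remaining 58 kg)
61 kg → truck 4 (remaining 59 kg)
36 kg → truck 1 (remaining 17 kg)
36 kg → truck 2 (remaining 18 kg)
29 kg → truck 3 (remaining 29 kg)
25 kg → truck 3 (remaining 4 kg)
16 kg → truck 1 (remaining 1 kg)
4 trucks × 120 kg = 480 kg; used 398 kg; unused 82 kg.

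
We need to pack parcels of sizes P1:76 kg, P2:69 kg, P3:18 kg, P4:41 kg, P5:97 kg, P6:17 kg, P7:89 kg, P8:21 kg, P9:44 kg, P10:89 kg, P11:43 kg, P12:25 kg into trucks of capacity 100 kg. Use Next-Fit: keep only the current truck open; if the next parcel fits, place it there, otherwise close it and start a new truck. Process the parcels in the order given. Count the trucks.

9

P1 (76 kg) → truck 1 (remaining 24 kg)
P2 (69 kg) → truck 2 (remaining 31 kg)
P3 (18 kg) → truck 2 (remaining 13 kg)
P4 (41 kg) → truck 3 (remaining 59 kg)
P5 (97 kg) → truck 4 (remaining 3 kg)
P6 (17 kg) → truck 5 (remaining 83 kg)
P7 (89 kg) → truck 6 (remaining 11 kg)
P8 (21 kg) → truck 7 (remaining 79 kg)
P9 (44 kg) → truck 7 (remaining 35 kg)
P10 (89 kg) → truck 8 (remaining 11 kg)
P11 (43 kg) → truck 9 (remaining 57 kg)
P12 (25 kg) → truck 9 (remaining 32 kg)
Final trucks: [76] [69,18] [41] [97] [17] [89] [21,44] [89] [43,25].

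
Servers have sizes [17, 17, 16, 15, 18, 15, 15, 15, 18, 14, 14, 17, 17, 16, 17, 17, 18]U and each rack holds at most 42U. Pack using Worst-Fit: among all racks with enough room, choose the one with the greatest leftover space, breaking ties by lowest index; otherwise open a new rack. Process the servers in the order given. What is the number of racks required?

Put 17U in rack 1; 25U remain.
Put 17U in rack 1; 8U remain.
Put 16U in rack 2; 26U remain.
Put 15U in rack 2; 11U remain.
Put 18U in rack 3; 24U remain.
Put 15U in rack 3; 9U remain.
Put 15U in rack 4; 27U remain.
Put 15U in rack 4; 12U remain.
Put 18U in rack 5; 24U remain.
Put 14U in rack 5; 10U remain.
Put 14U in rack 6; 28U remain.
Put 17U in rack 6; 11U remain.
Put 17U in rack 7; 25U remain.
Put 16U in rack 7; 9U remain.
Put 17U in rack 8; 25U remain.
Put 17U in rack 8; 8U remain.
Put 18U in rack 9; 24U remain.
Final racks: [17,17] [16,15] [18,15] [15,15] [18,14] [14,17] [17,16] [17,17] [18].

9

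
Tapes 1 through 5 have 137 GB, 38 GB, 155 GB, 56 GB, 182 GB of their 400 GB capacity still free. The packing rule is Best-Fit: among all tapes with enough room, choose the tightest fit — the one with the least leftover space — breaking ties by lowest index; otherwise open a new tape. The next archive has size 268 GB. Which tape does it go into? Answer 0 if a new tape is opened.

0

No tape has ≥ 268 GB free, so a new tape is opened.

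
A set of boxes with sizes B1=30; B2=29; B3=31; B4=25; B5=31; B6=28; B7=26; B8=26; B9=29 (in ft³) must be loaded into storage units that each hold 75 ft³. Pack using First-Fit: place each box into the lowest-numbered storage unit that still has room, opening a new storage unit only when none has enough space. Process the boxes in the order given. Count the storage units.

5

Put B1 (30 ft³) in storage unit 1; 45 ft³ remain.
Put B2 (29 ft³) in storage unit 1; 16 ft³ remain.
Put B3 (31 ft³) in storage unit 2; 44 ft³ remain.
Put B4 (25 ft³) in storage unit 2; 19 ft³ remain.
Put B5 (31 ft³) in storage unit 3; 44 ft³ remain.
Put B6 (28 ft³) in storage unit 3; 16 ft³ remain.
Put B7 (26 ft³) in storage unit 4; 49 ft³ remain.
Put B8 (26 ft³) in storage unit 4; 23 ft³ remain.
Put B9 (29 ft³) in storage unit 5; 46 ft³ remain.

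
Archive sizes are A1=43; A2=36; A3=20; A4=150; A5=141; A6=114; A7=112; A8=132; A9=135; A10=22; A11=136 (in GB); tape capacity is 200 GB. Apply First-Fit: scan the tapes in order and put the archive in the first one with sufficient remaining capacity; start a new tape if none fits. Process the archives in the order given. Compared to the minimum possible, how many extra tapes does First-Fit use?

First-Fit: [43,36,20,22] [150] [141] [114] [112] [132] [135] [136] → 8 tapes.
7 archives exceed 100 GB (half the capacity), and no two of those can share a tape, so at least 7 tapes are needed.
An optimal packing achieves that bound: [150,43] [141,36,22] [136,20] [135] [132] [114] [112] → 7 tapes.
Excess: 8 − 7 = 1.

1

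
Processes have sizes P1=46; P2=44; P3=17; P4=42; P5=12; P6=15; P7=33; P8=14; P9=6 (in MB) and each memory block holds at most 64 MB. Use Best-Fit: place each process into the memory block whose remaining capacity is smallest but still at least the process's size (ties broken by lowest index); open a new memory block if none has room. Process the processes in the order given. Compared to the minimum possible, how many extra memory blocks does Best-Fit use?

Best-Fit: [46,17] [44,12] [42,15,6] [33,14] → 4 memory blocks.
Total size 229 MB; any packing needs at least ⌈229/64⌉ = 4 memory blocks.
So 4 is already optimal.

0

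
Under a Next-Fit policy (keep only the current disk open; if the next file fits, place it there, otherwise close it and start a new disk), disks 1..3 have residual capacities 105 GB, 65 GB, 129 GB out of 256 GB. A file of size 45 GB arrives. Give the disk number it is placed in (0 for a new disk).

3

Next-Fit only looks at disk 3, which has 129 GB free.
45 GB fits there.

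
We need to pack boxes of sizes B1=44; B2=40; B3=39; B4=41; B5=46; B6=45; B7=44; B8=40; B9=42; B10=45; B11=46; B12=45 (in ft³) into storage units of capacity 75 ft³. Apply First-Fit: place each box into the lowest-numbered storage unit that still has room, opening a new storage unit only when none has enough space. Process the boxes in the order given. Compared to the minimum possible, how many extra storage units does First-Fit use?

0

First-Fit: [44] [40] [39] [41] [46] [45] [44] [40] [42] [45] [46] [45] → 12 storage units.
12 boxes exceed 37.5 ft³ (half the capacity), and no two of those can share a storage unit, so at least 12 storage units are needed.
So 12 is already optimal.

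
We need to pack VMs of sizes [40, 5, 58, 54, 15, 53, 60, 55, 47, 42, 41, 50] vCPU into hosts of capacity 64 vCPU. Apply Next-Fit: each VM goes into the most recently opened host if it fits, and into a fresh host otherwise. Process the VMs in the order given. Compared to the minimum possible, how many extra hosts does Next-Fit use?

1

Next-Fit: [40,5] [58] [54] [15] [53] [60] [55] [47] [42] [41] [50] → 11 hosts.
10 VMs exceed 32 vCPU (half the capacity), and no two of those can share a host, so at least 10 hosts are needed.
An optimal packing achieves that bound: [60] [58,5] [55] [54] [53] [50] [47,15] [42] [41] [40] → 10 hosts.
Excess: 11 − 10 = 1.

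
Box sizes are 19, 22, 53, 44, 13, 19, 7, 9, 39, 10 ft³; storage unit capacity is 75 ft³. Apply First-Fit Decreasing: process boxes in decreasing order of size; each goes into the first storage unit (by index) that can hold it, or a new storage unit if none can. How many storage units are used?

4

Sorted descending: 53, 44, 39, 22, 19, 19, 13, 10, 9, 7.
storage unit 1: place 53 ft³, 22 ft³ left
storage unit 2: place 44 ft³, 31 ft³ left
storage unit 3: place 39 ft³, 36 ft³ left
storage unit 1: place 22 ft³, 0 ft³ left
storage unit 2: place 19 ft³, 12 ft³ left
storage unit 3: place 19 ft³, 17 ft³ left
storage unit 3: place 13 ft³, 4 ft³ left
storage unit 2: place 10 ft³, 2 ft³ left
storage unit 4: place 9 ft³, 66 ft³ left
storage unit 4: place 7 ft³, 59 ft³ left
Final storage units: [53,22] [44,19,10] [39,19,13] [9,7].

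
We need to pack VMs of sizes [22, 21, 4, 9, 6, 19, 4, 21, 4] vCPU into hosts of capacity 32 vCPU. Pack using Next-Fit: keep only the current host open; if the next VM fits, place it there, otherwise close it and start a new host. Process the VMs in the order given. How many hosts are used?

Put 22 vCPU in host 1; 10 vCPU remain.
Put 21 vCPU in host 2; 11 vCPU remain.
Put 4 vCPU in host 2; 7 vCPU remain.
Put 9 vCPU in host 3; 23 vCPU remain.
Put 6 vCPU in host 3; 17 vCPU remain.
Put 19 vCPU in host 4; 13 vCPU remain.
Put 4 vCPU in host 4; 9 vCPU remain.
Put 21 vCPU in host 5; 11 vCPU remain.
Put 4 vCPU in host 5; 7 vCPU remain.

5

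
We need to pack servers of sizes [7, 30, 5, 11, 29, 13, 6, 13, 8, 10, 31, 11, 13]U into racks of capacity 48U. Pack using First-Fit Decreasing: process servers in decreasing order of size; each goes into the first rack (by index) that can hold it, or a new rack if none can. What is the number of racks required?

4

Sorted descending: 31, 30, 29, 13, 13, 13, 11, 11, 10, 8, 7, 6, 5.
Put 31U in rack 1; 17U remain.
Put 30U in rack 2; 18U remain.
Put 29U in rack 3; 19U remain.
Put 13U in rack 1; 4U remain.
Put 13U in rack 2; 5U remain.
Put 13U in rack 3; 6U remain.
Put 11U in rack 4; 37U remain.
Put 11U in rack 4; 26U remain.
Put 10U in rack 4; 16U remain.
Put 8U in rack 4; 8U remain.
Put 7U in rack 4; 1U remain.
Put 6U in rack 3; 0U remain.
Put 5U in rack 2; 0U remain.
Final racks: [31,13] [30,13,5] [29,13,6] [11,11,10,8,7].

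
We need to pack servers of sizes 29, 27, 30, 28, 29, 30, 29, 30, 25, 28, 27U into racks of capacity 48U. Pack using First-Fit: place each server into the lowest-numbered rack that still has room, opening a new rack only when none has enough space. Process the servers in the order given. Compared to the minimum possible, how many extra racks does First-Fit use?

0

First-Fit: [29] [27] [30] [28] [29] [30] [29] [30] [25] [28] [27] → 11 racks.
11 servers exceed 24U (half the capacity), and no two of those can share a rack, so at least 11 racks are needed.
So 11 is already optimal.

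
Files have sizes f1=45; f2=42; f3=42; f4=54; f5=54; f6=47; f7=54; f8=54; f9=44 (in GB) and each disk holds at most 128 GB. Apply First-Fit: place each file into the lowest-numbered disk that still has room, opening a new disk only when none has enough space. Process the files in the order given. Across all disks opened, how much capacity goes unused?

204

disk 1: place f1 (45 GB), 83 GB left
disk 1: place f2 (42 GB), 41 GB left
disk 2: place f3 (42 GB), 86 GB left
disk 2: place f4 (54 GB), 32 GB left
disk 3: place f5 (54 GB), 74 GB left
disk 3: place f6 (47 GB), 27 GB left
disk 4: place f7 (54 GB), 74 GB left
disk 4: place f8 (54 GB), 20 GB left
disk 5: place f9 (44 GB), 84 GB left
5 disks × 128 GB = 640 GB; used 436 GB; unused 204 GB.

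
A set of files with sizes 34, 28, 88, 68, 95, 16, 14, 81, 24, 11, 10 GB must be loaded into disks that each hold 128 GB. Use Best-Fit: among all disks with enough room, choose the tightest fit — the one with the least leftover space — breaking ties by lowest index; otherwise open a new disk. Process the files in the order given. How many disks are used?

disk 1: place 34 GB, 94 GB left
disk 1: place 28 GB, 66 GB left
disk 2: place 88 GB, 40 GB left
disk 3: place 68 GB, 60 GB left
disk 4: place 95 GB, 33 GB left
disk 4: place 16 GB, 17 GB left
disk 4: place 14 GB, 3 GB left
disk 5: place 81 GB, 47 GB left
disk 2: place 24 GB, 16 GB left
disk 2: place 11 GB, 5 GB left
disk 5: place 10 GB, 37 GB left

5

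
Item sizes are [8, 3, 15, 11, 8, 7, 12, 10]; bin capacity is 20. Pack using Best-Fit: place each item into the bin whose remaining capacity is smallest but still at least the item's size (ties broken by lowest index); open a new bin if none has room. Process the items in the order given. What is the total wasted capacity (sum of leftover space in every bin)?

26

Put 8 in bin 1; 12 remain.
Put 3 in bin 1; 9 remain.
Put 15 in bin 2; 5 remain.
Put 11 in bin 3; 9 remain.
Put 8 in bin 1; 1 remain.
Put 7 in bin 3; 2 remain.
Put 12 in bin 4; 8 remain.
Put 10 in bin 5; 10 remain.
5 bins × 20 = 100; used 74; unused 26.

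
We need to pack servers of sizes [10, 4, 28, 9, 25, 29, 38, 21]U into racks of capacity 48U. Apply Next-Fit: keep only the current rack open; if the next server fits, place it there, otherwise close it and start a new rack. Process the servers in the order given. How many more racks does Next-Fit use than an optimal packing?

1

Next-Fit: [10,4,28] [9,25] [29] [38] [21] → 5 racks.
Total size 164U; any packing needs at least ⌈164/48⌉ = 4 racks.
An optimal packing achieves that bound: [38,10] [29,9,4] [28] [25,21] → 4 racks.
Excess: 5 − 4 = 1.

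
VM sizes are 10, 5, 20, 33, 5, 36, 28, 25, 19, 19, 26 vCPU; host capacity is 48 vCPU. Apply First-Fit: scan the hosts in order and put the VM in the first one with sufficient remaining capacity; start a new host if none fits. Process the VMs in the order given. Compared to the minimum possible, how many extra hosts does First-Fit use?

1

First-Fit: [10,5,20,5] [33] [36] [28,19] [25,19] [26] → 6 hosts.
Total size 226 vCPU; any packing needs at least ⌈226/48⌉ = 5 hosts.
An optimal packing achieves that bound: [36,10] [33,5,5] [28,20] [26,19] [25,19] → 5 hosts.
Excess: 6 − 5 = 1.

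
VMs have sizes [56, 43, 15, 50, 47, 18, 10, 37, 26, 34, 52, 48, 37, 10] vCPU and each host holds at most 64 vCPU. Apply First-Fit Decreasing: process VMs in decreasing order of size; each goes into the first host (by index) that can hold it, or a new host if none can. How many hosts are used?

Sorted descending: 56, 52, 50, 48, 47, 43, 37, 37, 34, 26, 18, 15, 10, 10.
host 1: place 56 vCPU, 8 vCPU left
host 2: place 52 vCPU, 12 vCPU left
host 3: place 50 vCPU, 14 vCPU left
host 4: place 48 vCPU, 16 vCPU left
host 5: place 47 vCPU, 17 vCPU left
host 6: place 43 vCPU, 21 vCPU left
host 7: place 37 vCPU, 27 vCPU left
host 8: place 37 vCPU, 27 vCPU left
host 9: place 34 vCPU, 30 vCPU left
host 7: place 26 vCPU, 1 vCPU left
host 6: place 18 vCPU, 3 vCPU left
host 4: place 15 vCPU, 1 vCPU left
host 2: place 10 vCPU, 2 vCPU left
host 3: place 10 vCPU, 4 vCPU left

9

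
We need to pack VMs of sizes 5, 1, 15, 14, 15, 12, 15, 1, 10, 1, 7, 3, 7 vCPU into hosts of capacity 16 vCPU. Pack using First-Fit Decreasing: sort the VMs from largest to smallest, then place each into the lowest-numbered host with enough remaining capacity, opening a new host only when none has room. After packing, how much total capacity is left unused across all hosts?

Sorted descending: 15, 15, 15, 14, 12, 10, 7, 7, 5, 3, 1, 1, 1.
Put 15 vCPU in host 1; 1 vCPU remain.
Put 15 vCPU in host 2; 1 vCPU remain.
Put 15 vCPU in host 3; 1 vCPU remain.
Put 14 vCPU in host 4; 2 vCPU remain.
Put 12 vCPU in host 5; 4 vCPU remain.
Put 10 vCPU in host 6; 6 vCPU remain.
Put 7 vCPU in host 7; 9 vCPU remain.
Put 7 vCPU in host 7; 2 vCPU remain.
Put 5 vCPU in host 6; 1 vCPU remain.
Put 3 vCPU in host 5; 1 vCPU remain.
Put 1 vCPU in host 1; 0 vCPU remain.
Put 1 vCPU in host 2; 0 vCPU remain.
Put 1 vCPU in host 3; 0 vCPU remain.
7 hosts × 16 vCPU = 112 vCPU; used 106 vCPU; unused 6 vCPU.

6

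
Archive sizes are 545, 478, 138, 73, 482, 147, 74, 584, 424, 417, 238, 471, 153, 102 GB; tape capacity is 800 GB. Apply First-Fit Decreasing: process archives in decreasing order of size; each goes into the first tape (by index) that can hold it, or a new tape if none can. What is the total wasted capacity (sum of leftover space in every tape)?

1274

Sorted descending: 584, 545, 482, 478, 471, 424, 417, 238, 153, 147, 138, 102, 74, 73.
tape 1: place 584 GB, 216 GB left
tape 2: place 545 GB, 255 GB left
tape 3: place 482 GB, 318 GB left
tape 4: place 478 GB, 322 GB left
tape 5: place 471 GB, 329 GB left
tape 6: place 424 GB, 376 GB left
tape 7: place 417 GB, 383 GB left
tape 2: place 238 GB, 17 GB left
tape 1: place 153 GB, 63 GB left
tape 3: place 147 GB, 171 GB left
tape 3: place 138 GB, 33 GB left
tape 4: place 102 GB, 220 GB left
tape 4: place 74 GB, 146 GB left
tape 4: place 73 GB, 73 GB left
7 tapes × 800 GB = 5600 GB; used 4326 GB; unused 1274 GB.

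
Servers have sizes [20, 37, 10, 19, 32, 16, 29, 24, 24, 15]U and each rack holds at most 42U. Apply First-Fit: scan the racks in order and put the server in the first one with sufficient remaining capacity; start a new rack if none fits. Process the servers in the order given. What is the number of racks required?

7 racks

Put 20U in rack 1; 22U remain.
Put 37U in rack 2; 5U remain.
Put 10U in rack 1; 12U remain.
Put 19U in rack 3; 23U remain.
Put 32U in rack 4; 10U remain.
Put 16U in rack 3; 7U remain.
Put 29U in rack 5; 13U remain.
Put 24U in rack 6; 18U remain.
Put 24U in rack 7; 18U remain.
Put 15U in rack 6; 3U remain.
Final racks: [20,10] [37] [19,16] [32] [29] [24,15] [24].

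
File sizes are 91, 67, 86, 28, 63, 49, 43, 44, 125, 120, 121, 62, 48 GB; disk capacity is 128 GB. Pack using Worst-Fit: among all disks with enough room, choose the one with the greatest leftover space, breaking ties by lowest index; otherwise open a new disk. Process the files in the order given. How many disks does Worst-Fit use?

9

disk 1: place 91 GB, 37 GB left
disk 2: place 67 GB, 61 GB left
disk 3: place 86 GB, 42 GB left
disk 2: place 28 GB, 33 GB left
disk 4: place 63 GB, 65 GB left
disk 4: place 49 GB, 16 GB left
disk 5: place 43 GB, 85 GB left
disk 5: place 44 GB, 41 GB left
disk 6: place 125 GB, 3 GB left
disk 7: place 120 GB, 8 GB left
disk 8: place 121 GB, 7 GB left
disk 9: place 62 GB, 66 GB left
disk 9: place 48 GB, 18 GB left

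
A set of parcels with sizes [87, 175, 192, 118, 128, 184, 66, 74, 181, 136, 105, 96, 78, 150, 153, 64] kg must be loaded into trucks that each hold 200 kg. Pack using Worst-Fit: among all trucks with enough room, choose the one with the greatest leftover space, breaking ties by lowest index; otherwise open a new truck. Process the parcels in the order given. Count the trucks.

87 kg → truck 1 (remaining 113 kg)
175 kg → truck 2 (remaining 25 kg)
192 kg → truck 3 (remaining 8 kg)
118 kg → truck 4 (remaining 82 kg)
128 kg → truck 5 (remaining 72 kg)
184 kg → truck 6 (remaining 16 kg)
66 kg → truck 1 (remaining 47 kg)
74 kg → truck 4 (remaining 8 kg)
181 kg → truck 7 (remaining 19 kg)
136 kg → truck 8 (remaining 64 kg)
105 kg → truck 9 (remaining 95 kg)
96 kg → truck 10 (remaining 104 kg)
78 kg → truck 10 (remaining 26 kg)
150 kg → truck 11 (remaining 50 kg)
153 kg → truck 12 (remaining 47 kg)
64 kg → truck 9 (remaining 31 kg)
Final trucks: [87,66] [175] [192] [118,74] [128] [184] [181] [136] [105,64] [96,78] [150] [153].

12 trucks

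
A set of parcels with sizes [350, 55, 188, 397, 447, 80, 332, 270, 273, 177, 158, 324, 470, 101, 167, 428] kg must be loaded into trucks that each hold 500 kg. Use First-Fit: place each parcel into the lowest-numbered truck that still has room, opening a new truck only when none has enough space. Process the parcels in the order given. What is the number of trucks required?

9

350 kg → truck 1 (remaining 150 kg)
55 kg → truck 1 (remaining 95 kg)
188 kg → truck 2 (remaining 312 kg)
397 kg → truck 3 (remaining 103 kg)
447 kg → truck 4 (remaining 53 kg)
80 kg → truck 1 (remaining 15 kg)
332 kg → truck 5 (remaining 168 kg)
270 kg → truck 2 (remaining 42 kg)
273 kg → truck 6 (remaining 227 kg)
177 kg → truck 6 (remaining 50 kg)
158 kg → truck 5 (remaining 10 kg)
324 kg → truck 7 (remaining 176 kg)
470 kg → truck 8 (remaining 30 kg)
101 kg → truck 3 (remaining 2 kg)
167 kg → truck 7 (remaining 9 kg)
428 kg → truck 9 (remaining 72 kg)
Final trucks: [350,55,80] [188,270] [397,101] [447] [332,158] [273,177] [324,167] [470] [428].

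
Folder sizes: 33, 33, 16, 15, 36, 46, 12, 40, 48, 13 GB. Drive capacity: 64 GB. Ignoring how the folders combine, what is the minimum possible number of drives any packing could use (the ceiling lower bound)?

Total size = 33 + 33 + 16 + 15 + 36 + 46 + 12 + 40 + 48 + 13 = 292 GB.
⌈292 / 64⌉ = 5.

5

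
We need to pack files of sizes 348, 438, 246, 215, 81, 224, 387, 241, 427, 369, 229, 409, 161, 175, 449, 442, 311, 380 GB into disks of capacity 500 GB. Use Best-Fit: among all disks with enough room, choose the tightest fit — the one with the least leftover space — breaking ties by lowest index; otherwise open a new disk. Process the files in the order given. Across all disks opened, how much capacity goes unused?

348 GB → disk 1 (remaining 152 GB)
438 GB → disk 2 (remaining 62 GB)
246 GB → disk 3 (remaining 254 GB)
215 GB → disk 3 (remaining 39 GB)
81 GB → disk 1 (remaining 71 GB)
224 GB → disk 4 (remaining 276 GB)
387 GB → disk 5 (remaining 113 GB)
241 GB → disk 4 (remaining 35 GB)
427 GB → disk 6 (remaining 73 GB)
369 GB → disk 7 (remaining 131 GB)
229 GB → disk 8 (remaining 271 GB)
409 GB → disk 9 (remaining 91 GB)
161 GB → disk 8 (remaining 110 GB)
175 GB → disk 10 (remaining 325 GB)
449 GB → disk 11 (remaining 51 GB)
442 GB → disk 12 (remaining 58 GB)
311 GB → disk 10 (remaining 14 GB)
380 GB → disk 13 (remaining 120 GB)
13 disks × 500 GB = 6500 GB; used 5532 GB; unused 968 GB.

968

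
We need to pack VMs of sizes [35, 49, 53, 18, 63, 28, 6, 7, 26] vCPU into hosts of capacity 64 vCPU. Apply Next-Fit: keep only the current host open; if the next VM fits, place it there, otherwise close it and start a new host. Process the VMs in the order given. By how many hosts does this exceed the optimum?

2

Next-Fit: [35] [49] [53] [18] [63] [28,6,7] [26] → 7 hosts.
Total size 285 vCPU; any packing needs at least ⌈285/64⌉ = 5 hosts.
An optimal packing achieves that bound: [63] [53,7] [49,6] [35,28] [26,18] → 5 hosts.
Excess: 7 − 5 = 2.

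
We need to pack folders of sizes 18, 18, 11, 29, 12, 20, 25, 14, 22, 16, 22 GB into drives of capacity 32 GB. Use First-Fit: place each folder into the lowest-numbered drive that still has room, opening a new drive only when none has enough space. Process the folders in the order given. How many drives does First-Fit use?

8

drive 1: place 18 GB, 14 GB left
drive 2: place 18 GB, 14 GB left
drive 1: place 11 GB, 3 GB left
drive 3: place 29 GB, 3 GB left
drive 2: place 12 GB, 2 GB left
drive 4: place 20 GB, 12 GB left
drive 5: place 25 GB, 7 GB left
drive 6: place 14 GB, 18 GB left
drive 7: place 22 GB, 10 GB left
drive 6: place 16 GB, 2 GB left
drive 8: place 22 GB, 10 GB left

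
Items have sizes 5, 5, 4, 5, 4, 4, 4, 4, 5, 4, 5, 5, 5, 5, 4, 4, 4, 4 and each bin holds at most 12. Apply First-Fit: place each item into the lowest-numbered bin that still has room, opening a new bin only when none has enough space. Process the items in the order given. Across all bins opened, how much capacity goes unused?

16

Put 5 in bin 1; 7 remain.
Put 5 in bin 1; 2 remain.
Put 4 in bin 2; 8 remain.
Put 5 in bin 2; 3 remain.
Put 4 in bin 3; 8 remain.
Put 4 in bin 3; 4 remain.
Put 4 in bin 3; 0 remain.
Put 4 in bin 4; 8 remain.
Put 5 in bin 4; 3 remain.
Put 4 in bin 5; 8 remain.
Put 5 in bin 5; 3 remain.
Put 5 in bin 6; 7 remain.
Put 5 in bin 6; 2 remain.
Put 5 in bin 7; 7 remain.
Put 4 in bin 7; 3 remain.
Put 4 in bin 8; 8 remain.
Put 4 in bin 8; 4 remain.
Put 4 in bin 8; 0 remain.
8 bins × 12 = 96; used 80; unused 16.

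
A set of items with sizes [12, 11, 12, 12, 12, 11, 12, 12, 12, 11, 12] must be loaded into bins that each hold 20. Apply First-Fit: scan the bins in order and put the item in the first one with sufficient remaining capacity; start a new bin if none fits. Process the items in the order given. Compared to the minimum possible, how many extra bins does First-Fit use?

0

First-Fit: [12] [11] [12] [12] [12] [11] [12] [12] [12] [11] [12] → 11 bins.
11 items exceed 10 (half the capacity), and no two of those can share a bin, so at least 11 bins are needed.
So 11 is already optimal.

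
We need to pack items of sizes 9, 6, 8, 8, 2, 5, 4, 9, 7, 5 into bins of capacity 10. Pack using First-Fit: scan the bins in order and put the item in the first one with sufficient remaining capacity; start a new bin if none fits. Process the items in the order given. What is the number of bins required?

8

Put 9 in bin 1; 1 remain.
Put 6 in bin 2; 4 remain.
Put 8 in bin 3; 2 remain.
Put 8 in bin 4; 2 remain.
Put 2 in bin 2; 2 remain.
Put 5 in bin 5; 5 remain.
Put 4 in bin 5; 1 remain.
Put 9 in bin 6; 1 remain.
Put 7 in bin 7; 3 remain.
Put 5 in bin 8; 5 remain.
Final bins: [9] [6,2] [8] [8] [5,4] [9] [7] [5].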